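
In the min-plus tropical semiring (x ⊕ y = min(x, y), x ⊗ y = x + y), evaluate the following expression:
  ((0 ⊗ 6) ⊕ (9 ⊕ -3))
((0 ⊗ 6) ⊕ (9 ⊕ -3)) = -3

Expand innermost to outermost. Recall ⊕ takes the minimum of its arguments and ⊗ takes their sum. Working out the expression ((0 ⊗ 6) ⊕ (9 ⊕ -3)) gives -3.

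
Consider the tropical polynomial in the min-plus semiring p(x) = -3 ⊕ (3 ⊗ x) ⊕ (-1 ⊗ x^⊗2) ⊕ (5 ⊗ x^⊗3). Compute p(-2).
p(-2) = -5

A tropical monomial a ⊗ x^⊗i evaluates to a + i · x. Evaluating each term at x = -2:
  Term 0 contributes -3 + 0 · -2 = -3
  Term 1 contributes 3 + 1 · -2 = 1
  Term 2 contributes -1 + 2 · -2 = -5
  Term 3 contributes 5 + 3 · -2 = -1
p(-2) = ⊕ of these = min[-3, 1, -5, -1] = -5.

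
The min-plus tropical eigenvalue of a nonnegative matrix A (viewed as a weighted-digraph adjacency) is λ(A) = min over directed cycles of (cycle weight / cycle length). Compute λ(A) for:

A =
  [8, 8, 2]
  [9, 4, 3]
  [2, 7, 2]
λ(A) = 2

Enumerate directed cycles and compute their means (weight / length). Sample:
  cycle 0 → 0: weight = 8, length = 1, mean = 8/1 ≈ 8.000
  cycle 1 → 1: weight = 4, length = 1, mean = 4/1 ≈ 4.000
  cycle 2 → 2: weight = 2, length = 1, mean = 2/1 ≈ 2.000
  cycle 0 → 1 → 0: weight = 17, length = 2, mean = 17/2 ≈ 8.500
  cycle 0 → 2 → 0: weight = 4, length = 2, mean = 4/2 ≈ 2.000
  cycle 1 → 0 → 1: weight = 17, length = 2, mean = 17/2 ≈ 8.500
Minimum mean = 2.000, attained e.g. along the cycle 2 → 2 with weight 2 and length 1. So λ(A) = 2/1 = 2.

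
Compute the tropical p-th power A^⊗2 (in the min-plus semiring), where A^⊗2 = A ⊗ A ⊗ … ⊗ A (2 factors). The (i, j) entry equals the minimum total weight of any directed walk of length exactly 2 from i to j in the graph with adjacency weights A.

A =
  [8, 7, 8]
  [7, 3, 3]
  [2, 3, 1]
A^⊗2 =
  [10, 10, 9]
  [5, 6, 4]
  [3, 4, 2]

Each entry (A^⊗2)_ij equals the minimum over all length-2 walks i = v_0 → v_1 → … → v_2 = j of Σ_t A[v_t][v_{t+1}]. For example, for (i, j) = (0, 2) we minimise over 3 possible intermediate vertex sequences; the minimum is 9, attained along the walk 0 → 2 → 2.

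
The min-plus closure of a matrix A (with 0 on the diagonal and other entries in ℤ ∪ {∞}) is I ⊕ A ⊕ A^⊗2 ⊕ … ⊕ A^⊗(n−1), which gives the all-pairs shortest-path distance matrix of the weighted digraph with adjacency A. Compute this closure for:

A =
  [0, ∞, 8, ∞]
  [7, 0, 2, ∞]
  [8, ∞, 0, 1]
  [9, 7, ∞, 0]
Closure =
  [0, 16, 8, 9]
  [7, 0, 2, 3]
  [8, 8, 0, 1]
  [9, 7, 9, 0]

This is the Floyd-Warshall all-pairs shortest-path computation. For each intermediate vertex k = 0, 1, …, 3, update dist[i][j] ← min(dist[i][j], dist[i][k] + dist[k][j]). The final matrix gives, for each (i, j), the minimum total weight of any directed path from i to j (possibly empty when i = j).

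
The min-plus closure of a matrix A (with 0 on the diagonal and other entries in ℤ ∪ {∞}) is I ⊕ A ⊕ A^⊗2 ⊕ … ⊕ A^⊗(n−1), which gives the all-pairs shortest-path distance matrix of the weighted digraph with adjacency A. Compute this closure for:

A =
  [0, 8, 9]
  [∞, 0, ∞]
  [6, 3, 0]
Closure =
  [0, 8, 9]
  [∞, 0, ∞]
  [6, 3, 0]

This is the Floyd-Warshall all-pairs shortest-path computation. For each intermediate vertex k = 0, 1, …, 2, update dist[i][j] ← min(dist[i][j], dist[i][k] + dist[k][j]). The final matrix gives, for each (i, j), the minimum total weight of any directed path from i to j (possibly empty when i = j).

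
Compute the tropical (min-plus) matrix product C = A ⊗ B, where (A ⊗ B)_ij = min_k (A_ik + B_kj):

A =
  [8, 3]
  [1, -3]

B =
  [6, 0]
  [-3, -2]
A ⊗ B =
  [0, 1]
  [-6, -5]

Apply the min-plus product entry-by-entry:
  C[0][0] = min over k of (A[0][0] + B[0][0] = 8 + 6 = 14, A[0][1] + B[1][0] = 3 + -3 = 0) = 0 (attained at k = 1)
  C[0][1] = min over k of (A[0][0] + B[0][1] = 8 + 0 = 8, A[0][1] + B[1][1] = 3 + -2 = 1) = 1 (attained at k = 1)
  C[1][0] = min over k of (A[1][0] + B[0][0] = 1 + 6 = 7, A[1][1] + B[1][0] = -3 + -3 = -6) = -6 (attained at k = 1)
  C[1][1] = min over k of (A[1][0] + B[0][1] = 1 + 0 = 1, A[1][1] + B[1][1] = -3 + -2 = -5) = -5 (attained at k = 1)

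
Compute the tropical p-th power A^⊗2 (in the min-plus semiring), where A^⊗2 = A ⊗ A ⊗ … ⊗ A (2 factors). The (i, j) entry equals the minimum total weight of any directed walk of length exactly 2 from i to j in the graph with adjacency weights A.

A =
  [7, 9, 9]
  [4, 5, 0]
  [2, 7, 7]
A^⊗2 =
  [11, 14, 9]
  [2, 7, 5]
  [9, 11, 7]

Each entry (A^⊗2)_ij equals the minimum over all length-2 walks i = v_0 → v_1 → … → v_2 = j of Σ_t A[v_t][v_{t+1}]. For example, for (i, j) = (0, 2) we minimise over 3 possible intermediate vertex sequences; the minimum is 9, attained along the walk 0 → 1 → 2.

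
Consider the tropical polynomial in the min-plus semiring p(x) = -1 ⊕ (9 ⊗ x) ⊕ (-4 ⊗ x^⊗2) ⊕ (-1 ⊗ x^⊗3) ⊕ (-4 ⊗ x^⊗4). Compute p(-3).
p(-3) = -16

A tropical monomial a ⊗ x^⊗i evaluates to a + i · x. Evaluating each term at x = -3:
  Term 0 contributes -1 + 0 · -3 = -1
  Term 1 contributes 9 + 1 · -3 = 6
  Term 2 contributes -4 + 2 · -3 = -10
  Term 3 contributes -1 + 3 · -3 = -10
  Term 4 contributes -4 + 4 · -3 = -16
p(-3) = ⊕ of these = min[-1, 6, -10, -10, -16] = -16.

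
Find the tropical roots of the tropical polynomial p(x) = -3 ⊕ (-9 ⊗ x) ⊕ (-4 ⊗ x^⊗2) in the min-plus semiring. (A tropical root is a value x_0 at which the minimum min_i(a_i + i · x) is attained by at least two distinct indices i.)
Roots: {-5, 6}

Each tropical root is a break point of the lower envelope of the lines y = a_i + i · x (there are 3 lines, with slopes 0, 1, ..., 2). Only the lines that attain the minimum somewhere contribute to roots; other lines are dominated. Here the surviving (envelope) indices are i = 2, i = 1, i = 0.
Intersections between consecutive envelope lines give the roots: for adjacent envelope indices i < j the intersection is x = (a_i − a_j) / (j − i). Reading off the sorted break points: {-5, 6}.
Verification: at each break x_0, at least two indices attain the minimum of min_i(a_i + i · x_0).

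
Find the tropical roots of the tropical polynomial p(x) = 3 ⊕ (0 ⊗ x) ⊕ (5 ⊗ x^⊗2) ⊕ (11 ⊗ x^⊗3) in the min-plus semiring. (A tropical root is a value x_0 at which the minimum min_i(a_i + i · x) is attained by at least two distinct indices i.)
Roots: {-6, -5, 3}

Each tropical root is a break point of the lower envelope of the lines y = a_i + i · x (there are 4 lines, with slopes 0, 1, ..., 3). Only the lines that attain the minimum somewhere contribute to roots; other lines are dominated. Here the surviving (envelope) indices are i = 3, i = 2, i = 1, i = 0.
Intersections between consecutive envelope lines give the roots: for adjacent envelope indices i < j the intersection is x = (a_i − a_j) / (j − i). Reading off the sorted break points: {-6, -5, 3}.
Verification: at each break x_0, at least two indices attain the minimum of min_i(a_i + i · x_0).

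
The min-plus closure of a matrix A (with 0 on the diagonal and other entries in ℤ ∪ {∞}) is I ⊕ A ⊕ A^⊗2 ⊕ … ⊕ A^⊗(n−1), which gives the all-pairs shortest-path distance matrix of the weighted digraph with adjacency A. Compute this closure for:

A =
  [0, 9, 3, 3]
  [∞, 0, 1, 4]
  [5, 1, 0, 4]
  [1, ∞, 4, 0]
Closure =
  [0, 4, 3, 3]
  [5, 0, 1, 4]
  [5, 1, 0, 4]
  [1, 5, 4, 0]

This is the Floyd-Warshall all-pairs shortest-path computation. For each intermediate vertex k = 0, 1, …, 3, update dist[i][j] ← min(dist[i][j], dist[i][k] + dist[k][j]). The final matrix gives, for each (i, j), the minimum total weight of any directed path from i to j (possibly empty when i = j).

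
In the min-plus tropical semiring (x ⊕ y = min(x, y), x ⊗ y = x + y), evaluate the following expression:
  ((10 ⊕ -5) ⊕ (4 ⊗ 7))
((10 ⊕ -5) ⊕ (4 ⊗ 7)) = -5

Expand innermost to outermost. Recall ⊕ takes the minimum of its arguments and ⊗ takes their sum. Working out the expression ((10 ⊕ -5) ⊕ (4 ⊗ 7)) gives -5.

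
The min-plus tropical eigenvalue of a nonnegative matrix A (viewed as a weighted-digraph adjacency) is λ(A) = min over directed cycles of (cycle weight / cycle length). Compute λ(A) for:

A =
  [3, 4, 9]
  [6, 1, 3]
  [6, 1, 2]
λ(A) = 1

Enumerate directed cycles and compute their means (weight / length). Sample:
  cycle 0 → 0: weight = 3, length = 1, mean = 3/1 ≈ 3.000
  cycle 1 → 1: weight = 1, length = 1, mean = 1/1 ≈ 1.000
  cycle 2 → 2: weight = 2, length = 1, mean = 2/1 ≈ 2.000
  cycle 0 → 1 → 0: weight = 10, length = 2, mean = 10/2 ≈ 5.000
  cycle 0 → 2 → 0: weight = 15, length = 2, mean = 15/2 ≈ 7.500
  cycle 1 → 0 → 1: weight = 10, length = 2, mean = 10/2 ≈ 5.000
Minimum mean = 1.000, attained e.g. along the cycle 1 → 1 with weight 1 and length 1. So λ(A) = 1/1 = 1.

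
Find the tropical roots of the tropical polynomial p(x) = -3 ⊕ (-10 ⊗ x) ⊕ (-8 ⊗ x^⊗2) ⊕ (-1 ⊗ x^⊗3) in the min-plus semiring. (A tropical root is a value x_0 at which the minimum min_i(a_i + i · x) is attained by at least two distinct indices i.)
Roots: {-7, -2, 7}

Each tropical root is a break point of the lower envelope of the lines y = a_i + i · x (there are 4 lines, with slopes 0, 1, ..., 3). Only the lines that attain the minimum somewhere contribute to roots; other lines are dominated. Here the surviving (envelope) indices are i = 3, i = 2, i = 1, i = 0.
Intersections between consecutive envelope lines give the roots: for adjacent envelope indices i < j the intersection is x = (a_i − a_j) / (j − i). Reading off the sorted break points: {-7, -2, 7}.
Verification: at each break x_0, at least two indices attain the minimum of min_i(a_i + i · x_0).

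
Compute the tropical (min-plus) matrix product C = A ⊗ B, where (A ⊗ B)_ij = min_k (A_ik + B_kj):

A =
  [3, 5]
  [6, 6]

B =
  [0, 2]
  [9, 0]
A ⊗ B =
  [3, 5]
  [6, 6]

Apply the min-plus product entry-by-entry:
  C[0][0] = min over k of (A[0][0] + B[0][0] = 3 + 0 = 3, A[0][1] + B[1][0] = 5 + 9 = 14) = 3 (attained at k = 0)
  C[0][1] = min over k of (A[0][0] + B[0][1] = 3 + 2 = 5, A[0][1] + B[1][1] = 5 + 0 = 5) = 5 (attained at k = 0)
  C[1][0] = min over k of (A[1][0] + B[0][0] = 6 + 0 = 6, A[1][1] + B[1][0] = 6 + 9 = 15) = 6 (attained at k = 0)
  C[1][1] = min over k of (A[1][0] + B[0][1] = 6 + 2 = 8, A[1][1] + B[1][1] = 6 + 0 = 6) = 6 (attained at k = 1)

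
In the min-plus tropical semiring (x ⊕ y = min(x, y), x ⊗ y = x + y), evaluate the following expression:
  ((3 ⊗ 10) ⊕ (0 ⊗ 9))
((3 ⊗ 10) ⊕ (0 ⊗ 9)) = 9

Expand innermost to outermost. Recall ⊕ takes the minimum of its arguments and ⊗ takes their sum. Working out the expression ((3 ⊗ 10) ⊕ (0 ⊗ 9)) gives 9.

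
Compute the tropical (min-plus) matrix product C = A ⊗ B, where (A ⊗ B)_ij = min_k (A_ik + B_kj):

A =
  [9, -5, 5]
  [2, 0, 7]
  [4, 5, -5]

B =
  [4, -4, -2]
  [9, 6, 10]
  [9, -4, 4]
A ⊗ B =
  [4, 1, 5]
  [6, -2, 0]
  [4, -9, -1]

Apply the min-plus product entry-by-entry:
  C[0][0] = min over k of (A[0][0] + B[0][0] = 9 + 4 = 13, A[0][1] + B[1][0] = -5 + 9 = 4, A[0][2] + B[2][0] = 5 + 9 = 14) = 4 (attained at k = 1)
  C[0][1] = min over k of (A[0][0] + B[0][1] = 9 + -4 = 5, A[0][1] + B[1][1] = -5 + 6 = 1, A[0][2] + B[2][1] = 5 + -4 = 1) = 1 (attained at k = 1)
  C[0][2] = min over k of (A[0][0] + B[0][2] = 9 + -2 = 7, A[0][1] + B[1][2] = -5 + 10 = 5, A[0][2] + B[2][2] = 5 + 4 = 9) = 5 (attained at k = 1)
  C[1][0] = min over k of (A[1][0] + B[0][0] = 2 + 4 = 6, A[1][1] + B[1][0] = 0 + 9 = 9, A[1][2] + B[2][0] = 7 + 9 = 16) = 6 (attained at k = 0)
  C[1][1] = min over k of (A[1][0] + B[0][1] = 2 + -4 = -2, A[1][1] + B[1][1] = 0 + 6 = 6, A[1][2] + B[2][1] = 7 + -4 = 3) = -2 (attained at k = 0)
  C[1][2] = min over k of (A[1][0] + B[0][2] = 2 + -2 = 0, A[1][1] + B[1][2] = 0 + 10 = 10, A[1][2] + B[2][2] = 7 + 4 = 11) = 0 (attained at k = 0)
  C[2][0] = min over k of (A[2][0] + B[0][0] = 4 + 4 = 8, A[2][1] + B[1][0] = 5 + 9 = 14, A[2][2] + B[2][0] = -5 + 9 = 4) = 4 (attained at k = 2)
  C[2][1] = min over k of (A[2][0] + B[0][1] = 4 + -4 = 0, A[2][1] + B[1][1] = 5 + 6 = 11, A[2][2] + B[2][1] = -5 + -4 = -9) = -9 (attained at k = 2)
  C[2][2] = min over k of (A[2][0] + B[0][2] = 4 + -2 = 2, A[2][1] + B[1][2] = 5 + 10 = 15, A[2][2] + B[2][2] = -5 + 4 = -1) = -1 (attained at k = 2)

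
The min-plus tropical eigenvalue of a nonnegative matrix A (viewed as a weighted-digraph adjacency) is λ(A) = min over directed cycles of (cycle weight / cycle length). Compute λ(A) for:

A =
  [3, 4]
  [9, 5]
λ(A) = 3

Enumerate directed cycles and compute their means (weight / length). Sample:
  cycle 0 → 0: weight = 3, length = 1, mean = 3/1 ≈ 3.000
  cycle 1 → 1: weight = 5, length = 1, mean = 5/1 ≈ 5.000
  cycle 0 → 1 → 0: weight = 13, length = 2, mean = 13/2 ≈ 6.500
  cycle 1 → 0 → 1: weight = 13, length = 2, mean = 13/2 ≈ 6.500
Minimum mean = 3.000, attained e.g. along the cycle 0 → 0 with weight 3 and length 1. So λ(A) = 3/1 = 3.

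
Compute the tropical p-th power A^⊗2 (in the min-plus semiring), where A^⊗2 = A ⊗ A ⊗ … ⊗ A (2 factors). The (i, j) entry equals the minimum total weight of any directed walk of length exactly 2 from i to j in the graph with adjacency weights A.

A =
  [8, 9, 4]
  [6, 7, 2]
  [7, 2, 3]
A^⊗2 =
  [11, 6, 7]
  [9, 4, 5]
  [8, 5, 4]

Each entry (A^⊗2)_ij equals the minimum over all length-2 walks i = v_0 → v_1 → … → v_2 = j of Σ_t A[v_t][v_{t+1}]. For example, for (i, j) = (0, 2) we minimise over 3 possible intermediate vertex sequences; the minimum is 7, attained along the walk 0 → 2 → 2.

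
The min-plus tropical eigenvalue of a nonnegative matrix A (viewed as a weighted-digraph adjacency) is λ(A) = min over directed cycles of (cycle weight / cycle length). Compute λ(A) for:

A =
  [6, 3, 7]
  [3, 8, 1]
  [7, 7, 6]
λ(A) = 3

Enumerate directed cycles and compute their means (weight / length). Sample:
  cycle 0 → 0: weight = 6, length = 1, mean = 6/1 ≈ 6.000
  cycle 1 → 1: weight = 8, length = 1, mean = 8/1 ≈ 8.000
  cycle 2 → 2: weight = 6, length = 1, mean = 6/1 ≈ 6.000
  cycle 0 → 1 → 0: weight = 6, length = 2, mean = 6/2 ≈ 3.000
  cycle 0 → 2 → 0: weight = 14, length = 2, mean = 14/2 ≈ 7.000
  cycle 1 → 0 → 1: weight = 6, length = 2, mean = 6/2 ≈ 3.000
Minimum mean = 3.000, attained e.g. along the cycle 0 → 1 → 0 with weight 6 and length 2. So λ(A) = 6/2 = 3.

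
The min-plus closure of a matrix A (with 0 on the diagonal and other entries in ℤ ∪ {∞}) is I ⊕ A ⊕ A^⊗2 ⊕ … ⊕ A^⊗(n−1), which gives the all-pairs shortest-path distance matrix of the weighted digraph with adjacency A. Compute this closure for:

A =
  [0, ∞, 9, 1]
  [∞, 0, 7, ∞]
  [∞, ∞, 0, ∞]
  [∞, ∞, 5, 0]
Closure =
  [0, ∞, 6, 1]
  [∞, 0, 7, ∞]
  [∞, ∞, 0, ∞]
  [∞, ∞, 5, 0]

This is the Floyd-Warshall all-pairs shortest-path computation. For each intermediate vertex k = 0, 1, …, 3, update dist[i][j] ← min(dist[i][j], dist[i][k] + dist[k][j]). The final matrix gives, for each (i, j), the minimum total weight of any directed path from i to j (possibly empty when i = j).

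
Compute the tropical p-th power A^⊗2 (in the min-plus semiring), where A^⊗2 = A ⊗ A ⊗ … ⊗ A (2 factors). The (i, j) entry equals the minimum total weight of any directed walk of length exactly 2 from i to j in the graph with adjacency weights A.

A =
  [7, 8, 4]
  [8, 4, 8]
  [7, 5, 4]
A^⊗2 =
  [11, 9, 8]
  [12, 8, 12]
  [11, 9, 8]

Each entry (A^⊗2)_ij equals the minimum over all length-2 walks i = v_0 → v_1 → … → v_2 = j of Σ_t A[v_t][v_{t+1}]. For example, for (i, j) = (0, 2) we minimise over 3 possible intermediate vertex sequences; the minimum is 8, attained along the walk 0 → 2 → 2.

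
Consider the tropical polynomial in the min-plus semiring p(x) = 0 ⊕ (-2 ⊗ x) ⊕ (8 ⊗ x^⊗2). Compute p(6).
p(6) = 0

A tropical monomial a ⊗ x^⊗i evaluates to a + i · x. Evaluating each term at x = 6:
  Term 0 contributes 0 + 0 · 6 = 0
  Term 1 contributes -2 + 1 · 6 = 4
  Term 2 contributes 8 + 2 · 6 = 20
p(6) = ⊕ of these = min[0, 4, 20] = 0.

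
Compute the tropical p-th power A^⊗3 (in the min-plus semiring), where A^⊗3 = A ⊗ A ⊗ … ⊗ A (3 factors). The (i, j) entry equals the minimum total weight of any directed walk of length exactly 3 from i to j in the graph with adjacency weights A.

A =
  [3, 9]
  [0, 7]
A^⊗3 =
  [9, 15]
  [6, 12]

Each entry (A^⊗3)_ij equals the minimum over all length-3 walks i = v_0 → v_1 → … → v_3 = j of Σ_t A[v_t][v_{t+1}]. For example, for (i, j) = (0, 1) we minimise over 4 possible intermediate vertex sequences; the minimum is 15, attained along the walk 0 → 0 → 0 → 1.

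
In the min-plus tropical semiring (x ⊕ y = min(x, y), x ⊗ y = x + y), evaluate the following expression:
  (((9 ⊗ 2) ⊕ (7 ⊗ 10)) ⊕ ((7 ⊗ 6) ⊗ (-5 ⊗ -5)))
(((9 ⊗ 2) ⊕ (7 ⊗ 10)) ⊕ ((7 ⊗ 6) ⊗ (-5 ⊗ -5))) = 3

Expand innermost to outermost. Recall ⊕ takes the minimum of its arguments and ⊗ takes their sum. Working out the expression (((9 ⊗ 2) ⊕ (7 ⊗ 10)) ⊕ ((7 ⊗ 6) ⊗ (-5 ⊗ -5))) gives 3.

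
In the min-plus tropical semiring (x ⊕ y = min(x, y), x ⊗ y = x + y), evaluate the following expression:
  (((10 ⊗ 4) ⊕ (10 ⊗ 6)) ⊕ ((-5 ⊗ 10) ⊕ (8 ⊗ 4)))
(((10 ⊗ 4) ⊕ (10 ⊗ 6)) ⊕ ((-5 ⊗ 10) ⊕ (8 ⊗ 4))) = 5

Expand innermost to outermost. Recall ⊕ takes the minimum of its arguments and ⊗ takes their sum. Working out the expression (((10 ⊗ 4) ⊕ (10 ⊗ 6)) ⊕ ((-5 ⊗ 10) ⊕ (8 ⊗ 4))) gives 5.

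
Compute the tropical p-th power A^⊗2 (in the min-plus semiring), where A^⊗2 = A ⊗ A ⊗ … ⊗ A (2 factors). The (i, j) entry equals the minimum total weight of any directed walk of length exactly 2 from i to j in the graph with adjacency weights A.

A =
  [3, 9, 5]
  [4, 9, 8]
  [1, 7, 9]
A^⊗2 =
  [6, 12, 8]
  [7, 13, 9]
  [4, 10, 6]

Each entry (A^⊗2)_ij equals the minimum over all length-2 walks i = v_0 → v_1 → … → v_2 = j of Σ_t A[v_t][v_{t+1}]. For example, for (i, j) = (0, 2) we minimise over 3 possible intermediate vertex sequences; the minimum is 8, attained along the walk 0 → 0 → 2.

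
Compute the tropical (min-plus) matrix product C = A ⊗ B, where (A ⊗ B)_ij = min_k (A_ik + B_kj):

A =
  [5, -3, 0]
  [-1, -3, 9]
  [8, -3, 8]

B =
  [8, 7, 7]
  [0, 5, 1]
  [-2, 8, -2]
A ⊗ B =
  [-3, 2, -2]
  [-3, 2, -2]
  [-3, 2, -2]

Apply the min-plus product entry-by-entry:
  C[0][0] = min over k of (A[0][0] + B[0][0] = 5 + 8 = 13, A[0][1] + B[1][0] = -3 + 0 = -3, A[0][2] + B[2][0] = 0 + -2 = -2) = -3 (attained at k = 1)
  C[0][1] = min over k of (A[0][0] + B[0][1] = 5 + 7 = 12, A[0][1] + B[1][1] = -3 + 5 = 2, A[0][2] + B[2][1] = 0 + 8 = 8) = 2 (attained at k = 1)
  C[0][2] = min over k of (A[0][0] + B[0][2] = 5 + 7 = 12, A[0][1] + B[1][2] = -3 + 1 = -2, A[0][2] + B[2][2] = 0 + -2 = -2) = -2 (attained at k = 1)
  C[1][0] = min over k of (A[1][0] + B[0][0] = -1 + 8 = 7, A[1][1] + B[1][0] = -3 + 0 = -3, A[1][2] + B[2][0] = 9 + -2 = 7) = -3 (attained at k = 1)
  C[1][1] = min over k of (A[1][0] + B[0][1] = -1 + 7 = 6, A[1][1] + B[1][1] = -3 + 5 = 2, A[1][2] + B[2][1] = 9 + 8 = 17) = 2 (attained at k = 1)
  C[1][2] = min over k of (A[1][0] + B[0][2] = -1 + 7 = 6, A[1][1] + B[1][2] = -3 + 1 = -2, A[1][2] + B[2][2] = 9 + -2 = 7) = -2 (attained at k = 1)
  C[2][0] = min over k of (A[2][0] + B[0][0] = 8 + 8 = 16, A[2][1] + B[1][0] = -3 + 0 = -3, A[2][2] + B[2][0] = 8 + -2 = 6) = -3 (attained at k = 1)
  C[2][1] = min over k of (A[2][0] + B[0][1] = 8 + 7 = 15, A[2][1] + B[1][1] = -3 + 5 = 2, A[2][2] + B[2][1] = 8 + 8 = 16) = 2 (attained at k = 1)
  C[2][2] = min over k of (A[2][0] + B[0][2] = 8 + 7 = 15, A[2][1] + B[1][2] = -3 + 1 = -2, A[2][2] + B[2][2] = 8 + -2 = 6) = -2 (attained at k = 1)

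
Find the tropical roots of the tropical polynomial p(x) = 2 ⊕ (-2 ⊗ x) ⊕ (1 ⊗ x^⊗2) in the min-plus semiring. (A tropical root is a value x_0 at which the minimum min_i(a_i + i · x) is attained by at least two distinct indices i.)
Roots: {-3, 4}

Each tropical root is a break point of the lower envelope of the lines y = a_i + i · x (there are 3 lines, with slopes 0, 1, ..., 2). Only the lines that attain the minimum somewhere contribute to roots; other lines are dominated. Here the surviving (envelope) indices are i = 2, i = 1, i = 0.
Intersections between consecutive envelope lines give the roots: for adjacent envelope indices i < j the intersection is x = (a_i − a_j) / (j − i). Reading off the sorted break points: {-3, 4}.
Verification: at each break x_0, at least two indices attain the minimum of min_i(a_i + i · x_0).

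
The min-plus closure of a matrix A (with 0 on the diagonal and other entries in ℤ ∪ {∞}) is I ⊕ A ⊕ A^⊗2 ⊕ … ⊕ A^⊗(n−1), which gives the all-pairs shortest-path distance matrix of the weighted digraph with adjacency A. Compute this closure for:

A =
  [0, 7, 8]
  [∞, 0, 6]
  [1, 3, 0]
Closure =
  [0, 7, 8]
  [7, 0, 6]
  [1, 3, 0]

This is the Floyd-Warshall all-pairs shortest-path computation. For each intermediate vertex k = 0, 1, …, 2, update dist[i][j] ← min(dist[i][j], dist[i][k] + dist[k][j]). The final matrix gives, for each (i, j), the minimum total weight of any directed path from i to j (possibly empty when i = j).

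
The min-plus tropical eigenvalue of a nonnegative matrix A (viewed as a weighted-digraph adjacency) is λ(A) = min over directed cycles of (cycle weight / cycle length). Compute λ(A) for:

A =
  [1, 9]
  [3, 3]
λ(A) = 1

Enumerate directed cycles and compute their means (weight / length). Sample:
  cycle 0 → 0: weight = 1, length = 1, mean = 1/1 ≈ 1.000
  cycle 1 → 1: weight = 3, length = 1, mean = 3/1 ≈ 3.000
  cycle 0 → 1 → 0: weight = 12, length = 2, mean = 12/2 ≈ 6.000
  cycle 1 → 0 → 1: weight = 12, length = 2, mean = 12/2 ≈ 6.000
Minimum mean = 1.000, attained e.g. along the cycle 0 → 0 with weight 1 and length 1. So λ(A) = 1/1 = 1.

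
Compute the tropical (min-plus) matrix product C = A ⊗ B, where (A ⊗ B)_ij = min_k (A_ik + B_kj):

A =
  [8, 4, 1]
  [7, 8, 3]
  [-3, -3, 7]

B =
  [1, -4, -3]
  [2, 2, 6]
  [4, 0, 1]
A ⊗ B =
  [5, 1, 2]
  [7, 3, 4]
  [-2, -7, -6]

Apply the min-plus product entry-by-entry:
  C[0][0] = min over k of (A[0][0] + B[0][0] = 8 + 1 = 9, A[0][1] + B[1][0] = 4 + 2 = 6, A[0][2] + B[2][0] = 1 + 4 = 5) = 5 (attained at k = 2)
  C[0][1] = min over k of (A[0][0] + B[0][1] = 8 + -4 = 4, A[0][1] + B[1][1] = 4 + 2 = 6, A[0][2] + B[2][1] = 1 + 0 = 1) = 1 (attained at k = 2)
  C[0][2] = min over k of (A[0][0] + B[0][2] = 8 + -3 = 5, A[0][1] + B[1][2] = 4 + 6 = 10, A[0][2] + B[2][2] = 1 + 1 = 2) = 2 (attained at k = 2)
  C[1][0] = min over k of (A[1][0] + B[0][0] = 7 + 1 = 8, A[1][1] + B[1][0] = 8 + 2 = 10, A[1][2] + B[2][0] = 3 + 4 = 7) = 7 (attained at k = 2)
  C[1][1] = min over k of (A[1][0] + B[0][1] = 7 + -4 = 3, A[1][1] + B[1][1] = 8 + 2 = 10, A[1][2] + B[2][1] = 3 + 0 = 3) = 3 (attained at k = 0)
  C[1][2] = min over k of (A[1][0] + B[0][2] = 7 + -3 = 4, A[1][1] + B[1][2] = 8 + 6 = 14, A[1][2] + B[2][2] = 3 + 1 = 4) = 4 (attained at k = 0)
  C[2][0] = min over k of (A[2][0] + B[0][0] = -3 + 1 = -2, A[2][1] + B[1][0] = -3 + 2 = -1, A[2][2] + B[2][0] = 7 + 4 = 11) = -2 (attained at k = 0)
  C[2][1] = min over k of (A[2][0] + B[0][1] = -3 + -4 = -7, A[2][1] + B[1][1] = -3 + 2 = -1, A[2][2] + B[2][1] = 7 + 0 = 7) = -7 (attained at k = 0)
  C[2][2] = min over k of (A[2][0] + B[0][2] = -3 + -3 = -6, A[2][1] + B[1][2] = -3 + 6 = 3, A[2][2] + B[2][2] = 7 + 1 = 8) = -6 (attained at k = 0)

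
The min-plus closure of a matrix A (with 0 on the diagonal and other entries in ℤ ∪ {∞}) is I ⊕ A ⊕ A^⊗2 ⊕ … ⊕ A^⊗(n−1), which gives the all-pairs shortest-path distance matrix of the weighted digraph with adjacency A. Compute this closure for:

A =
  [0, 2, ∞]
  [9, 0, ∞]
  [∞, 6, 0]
Closure =
  [0, 2, ∞]
  [9, 0, ∞]
  [15, 6, 0]

This is the Floyd-Warshall all-pairs shortest-path computation. For each intermediate vertex k = 0, 1, …, 2, update dist[i][j] ← min(dist[i][j], dist[i][k] + dist[k][j]). The final matrix gives, for each (i, j), the minimum total weight of any directed path from i to j (possibly empty when i = j).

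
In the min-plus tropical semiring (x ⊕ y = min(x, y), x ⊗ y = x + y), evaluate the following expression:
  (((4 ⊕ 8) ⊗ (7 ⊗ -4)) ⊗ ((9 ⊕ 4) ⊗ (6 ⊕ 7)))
(((4 ⊕ 8) ⊗ (7 ⊗ -4)) ⊗ ((9 ⊕ 4) ⊗ (6 ⊕ 7))) = 17

Expand innermost to outermost. Recall ⊕ takes the minimum of its arguments and ⊗ takes their sum. Working out the expression (((4 ⊕ 8) ⊗ (7 ⊗ -4)) ⊗ ((9 ⊕ 4) ⊗ (6 ⊕ 7))) gives 17.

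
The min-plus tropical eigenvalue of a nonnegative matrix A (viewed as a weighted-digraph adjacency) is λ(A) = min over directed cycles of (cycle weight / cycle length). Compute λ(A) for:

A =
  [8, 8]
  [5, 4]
λ(A) = 4

Enumerate directed cycles and compute their means (weight / length). Sample:
  cycle 0 → 0: weight = 8, length = 1, mean = 8/1 ≈ 8.000
  cycle 1 → 1: weight = 4, length = 1, mean = 4/1 ≈ 4.000
  cycle 0 → 1 → 0: weight = 13, length = 2, mean = 13/2 ≈ 6.500
  cycle 1 → 0 → 1: weight = 13, length = 2, mean = 13/2 ≈ 6.500
Minimum mean = 4.000, attained e.g. along the cycle 1 → 1 with weight 4 and length 1. So λ(A) = 4/1 = 4.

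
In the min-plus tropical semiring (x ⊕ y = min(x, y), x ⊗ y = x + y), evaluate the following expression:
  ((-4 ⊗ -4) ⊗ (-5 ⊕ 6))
((-4 ⊗ -4) ⊗ (-5 ⊕ 6)) = -13

Expand innermost to outermost. Recall ⊕ takes the minimum of its arguments and ⊗ takes their sum. Working out the expression ((-4 ⊗ -4) ⊗ (-5 ⊕ 6)) gives -13.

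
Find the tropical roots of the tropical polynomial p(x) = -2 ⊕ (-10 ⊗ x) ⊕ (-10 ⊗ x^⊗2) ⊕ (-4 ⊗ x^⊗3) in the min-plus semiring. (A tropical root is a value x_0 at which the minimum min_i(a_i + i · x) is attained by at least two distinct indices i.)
Roots: {-6, 0, 8}

Each tropical root is a break point of the lower envelope of the lines y = a_i + i · x (there are 4 lines, with slopes 0, 1, ..., 3). Only the lines that attain the minimum somewhere contribute to roots; other lines are dominated. Here the surviving (envelope) indices are i = 3, i = 2, i = 1, i = 0.
Intersections between consecutive envelope lines give the roots: for adjacent envelope indices i < j the intersection is x = (a_i − a_j) / (j − i). Reading off the sorted break points: {-6, 0, 8}.
Verification: at each break x_0, at least two indices attain the minimum of min_i(a_i + i · x_0).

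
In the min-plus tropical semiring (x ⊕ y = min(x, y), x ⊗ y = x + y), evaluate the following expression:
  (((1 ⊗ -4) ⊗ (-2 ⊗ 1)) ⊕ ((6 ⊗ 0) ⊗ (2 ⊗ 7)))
(((1 ⊗ -4) ⊗ (-2 ⊗ 1)) ⊕ ((6 ⊗ 0) ⊗ (2 ⊗ 7))) = -4

Expand innermost to outermost. Recall ⊕ takes the minimum of its arguments and ⊗ takes their sum. Working out the expression (((1 ⊗ -4) ⊗ (-2 ⊗ 1)) ⊕ ((6 ⊗ 0) ⊗ (2 ⊗ 7))) gives -4.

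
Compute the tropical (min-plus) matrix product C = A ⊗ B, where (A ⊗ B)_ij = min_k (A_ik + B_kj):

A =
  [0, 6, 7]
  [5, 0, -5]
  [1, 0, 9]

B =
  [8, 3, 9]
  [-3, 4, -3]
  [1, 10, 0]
A ⊗ B =
  [3, 3, 3]
  [-4, 4, -5]
  [-3, 4, -3]

Apply the min-plus product entry-by-entry:
  C[0][0] = min over k of (A[0][0] + B[0][0] = 0 + 8 = 8, A[0][1] + B[1][0] = 6 + -3 = 3, A[0][2] + B[2][0] = 7 + 1 = 8) = 3 (attained at k = 1)
  C[0][1] = min over k of (A[0][0] + B[0][1] = 0 + 3 = 3, A[0][1] + B[1][1] = 6 + 4 = 10, A[0][2] + B[2][1] = 7 + 10 = 17) = 3 (attained at k = 0)
  C[0][2] = min over k of (A[0][0] + B[0][2] = 0 + 9 = 9, A[0][1] + B[1][2] = 6 + -3 = 3, A[0][2] + B[2][2] = 7 + 0 = 7) = 3 (attained at k = 1)
  C[1][0] = min over k of (A[1][0] + B[0][0] = 5 + 8 = 13, A[1][1] + B[1][0] = 0 + -3 = -3, A[1][2] + B[2][0] = -5 + 1 = -4) = -4 (attained at k = 2)
  C[1][1] = min over k of (A[1][0] + B[0][1] = 5 + 3 = 8, A[1][1] + B[1][1] = 0 + 4 = 4, A[1][2] + B[2][1] = -5 + 10 = 5) = 4 (attained at k = 1)
  C[1][2] = min over k of (A[1][0] + B[0][2] = 5 + 9 = 14, A[1][1] + B[1][2] = 0 + -3 = -3, A[1][2] + B[2][2] = -5 + 0 = -5) = -5 (attained at k = 2)
  C[2][0] = min over k of (A[2][0] + B[0][0] = 1 + 8 = 9, A[2][1] + B[1][0] = 0 + -3 = -3, A[2][2] + B[2][0] = 9 + 1 = 10) = -3 (attained at k = 1)
  C[2][1] = min over k of (A[2][0] + B[0][1] = 1 + 3 = 4, A[2][1] + B[1][1] = 0 + 4 = 4, A[2][2] + B[2][1] = 9 + 10 = 19) = 4 (attained at k = 0)
  C[2][2] = min over k of (A[2][0] + B[0][2] = 1 + 9 = 10, A[2][1] + B[1][2] = 0 + -3 = -3, A[2][2] + B[2][2] = 9 + 0 = 9) = -3 (attained at k = 1)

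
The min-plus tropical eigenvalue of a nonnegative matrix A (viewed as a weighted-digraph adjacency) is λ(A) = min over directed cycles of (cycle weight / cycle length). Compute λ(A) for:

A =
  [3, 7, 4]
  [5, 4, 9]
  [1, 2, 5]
λ(A) = 5/2

Enumerate directed cycles and compute their means (weight / length). Sample:
  cycle 0 → 0: weight = 3, length = 1, mean = 3/1 ≈ 3.000
  cycle 1 → 1: weight = 4, length = 1, mean = 4/1 ≈ 4.000
  cycle 2 → 2: weight = 5, length = 1, mean = 5/1 ≈ 5.000
  cycle 0 → 1 → 0: weight = 12, length = 2, mean = 12/2 ≈ 6.000
  cycle 0 → 2 → 0: weight = 5, length = 2, mean = 5/2 ≈ 2.500
  cycle 1 → 0 → 1: weight = 12, length = 2, mean = 12/2 ≈ 6.000
Minimum mean = 2.500, attained e.g. along the cycle 0 → 2 → 0 with weight 5 and length 2. So λ(A) = 5/2 = 5/2.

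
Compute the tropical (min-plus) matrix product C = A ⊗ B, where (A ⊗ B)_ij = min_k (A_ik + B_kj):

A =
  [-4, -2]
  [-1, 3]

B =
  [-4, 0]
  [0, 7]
A ⊗ B =
  [-8, -4]
  [-5, -1]

Apply the min-plus product entry-by-entry:
  C[0][0] = min over k of (A[0][0] + B[0][0] = -4 + -4 = -8, A[0][1] + B[1][0] = -2 + 0 = -2) = -8 (attained at k = 0)
  C[0][1] = min over k of (A[0][0] + B[0][1] = -4 + 0 = -4, A[0][1] + B[1][1] = -2 + 7 = 5) = -4 (attained at k = 0)
  C[1][0] = min over k of (A[1][0] + B[0][0] = -1 + -4 = -5, A[1][1] + B[1][0] = 3 + 0 = 3) = -5 (attained at k = 0)
  C[1][1] = min over k of (A[1][0] + B[0][1] = -1 + 0 = -1, A[1][1] + B[1][1] = 3 + 7 = 10) = -1 (attained at k = 0)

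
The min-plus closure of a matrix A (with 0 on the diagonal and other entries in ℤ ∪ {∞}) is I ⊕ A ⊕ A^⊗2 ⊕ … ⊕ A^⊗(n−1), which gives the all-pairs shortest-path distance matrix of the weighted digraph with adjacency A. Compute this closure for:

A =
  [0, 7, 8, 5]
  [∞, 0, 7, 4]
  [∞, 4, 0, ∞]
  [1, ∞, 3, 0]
Closure =
  [0, 7, 8, 5]
  [5, 0, 7, 4]
  [9, 4, 0, 8]
  [1, 7, 3, 0]

This is the Floyd-Warshall all-pairs shortest-path computation. For each intermediate vertex k = 0, 1, …, 3, update dist[i][j] ← min(dist[i][j], dist[i][k] + dist[k][j]). The final matrix gives, for each (i, j), the minimum total weight of any directed path from i to j (possibly empty when i = j).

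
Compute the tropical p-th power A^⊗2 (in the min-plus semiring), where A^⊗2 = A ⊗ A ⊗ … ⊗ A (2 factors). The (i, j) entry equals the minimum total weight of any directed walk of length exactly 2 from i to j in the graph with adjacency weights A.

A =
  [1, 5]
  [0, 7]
A^⊗2 =
  [2, 6]
  [1, 5]

Each entry (A^⊗2)_ij equals the minimum over all length-2 walks i = v_0 → v_1 → … → v_2 = j of Σ_t A[v_t][v_{t+1}]. For example, for (i, j) = (0, 1) we minimise over 2 possible intermediate vertex sequences; the minimum is 6, attained along the walk 0 → 0 → 1.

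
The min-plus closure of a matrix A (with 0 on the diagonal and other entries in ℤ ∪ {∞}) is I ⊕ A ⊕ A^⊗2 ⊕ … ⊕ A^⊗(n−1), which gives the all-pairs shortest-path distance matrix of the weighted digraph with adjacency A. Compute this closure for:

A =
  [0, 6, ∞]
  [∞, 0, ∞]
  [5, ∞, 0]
Closure =
  [0, 6, ∞]
  [∞, 0, ∞]
  [5, 11, 0]

This is the Floyd-Warshall all-pairs shortest-path computation. For each intermediate vertex k = 0, 1, …, 2, update dist[i][j] ← min(dist[i][j], dist[i][k] + dist[k][j]). The final matrix gives, for each (i, j), the minimum total weight of any directed path from i to j (possibly empty when i = j).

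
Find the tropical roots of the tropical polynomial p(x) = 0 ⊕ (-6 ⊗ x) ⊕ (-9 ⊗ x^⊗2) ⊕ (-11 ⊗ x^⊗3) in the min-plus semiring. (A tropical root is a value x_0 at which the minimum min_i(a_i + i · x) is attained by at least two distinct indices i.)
Roots: {2, 3, 6}

Each tropical root is a break point of the lower envelope of the lines y = a_i + i · x (there are 4 lines, with slopes 0, 1, ..., 3). Only the lines that attain the minimum somewhere contribute to roots; other lines are dominated. Here the surviving (envelope) indices are i = 3, i = 2, i = 1, i = 0.
Intersections between consecutive envelope lines give the roots: for adjacent envelope indices i < j the intersection is x = (a_i − a_j) / (j − i). Reading off the sorted break points: {2, 3, 6}.
Verification: at each break x_0, at least two indices attain the minimum of min_i(a_i + i · x_0).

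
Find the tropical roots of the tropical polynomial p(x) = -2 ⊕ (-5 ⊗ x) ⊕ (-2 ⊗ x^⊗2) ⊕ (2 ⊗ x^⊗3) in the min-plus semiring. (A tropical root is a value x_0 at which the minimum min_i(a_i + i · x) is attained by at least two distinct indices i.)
Roots: {-4, -3, 3}

Each tropical root is a break point of the lower envelope of the lines y = a_i + i · x (there are 4 lines, with slopes 0, 1, ..., 3). Only the lines that attain the minimum somewhere contribute to roots; other lines are dominated. Here the surviving (envelope) indices are i = 3, i = 2, i = 1, i = 0.
Intersections between consecutive envelope lines give the roots: for adjacent envelope indices i < j the intersection is x = (a_i − a_j) / (j − i). Reading off the sorted break points: {-4, -3, 3}.
Verification: at each break x_0, at least two indices attain the minimum of min_i(a_i + i · x_0).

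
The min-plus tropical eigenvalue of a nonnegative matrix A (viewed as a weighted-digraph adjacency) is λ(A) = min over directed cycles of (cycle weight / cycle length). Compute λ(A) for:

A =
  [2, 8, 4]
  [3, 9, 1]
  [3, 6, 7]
λ(A) = 2

Enumerate directed cycles and compute their means (weight / length). Sample:
  cycle 0 → 0: weight = 2, length = 1, mean = 2/1 ≈ 2.000
  cycle 1 → 1: weight = 9, length = 1, mean = 9/1 ≈ 9.000
  cycle 2 → 2: weight = 7, length = 1, mean = 7/1 ≈ 7.000
  cycle 0 → 1 → 0: weight = 11, length = 2, mean = 11/2 ≈ 5.500
  cycle 0 → 2 → 0: weight = 7, length = 2, mean = 7/2 ≈ 3.500
  cycle 1 → 0 → 1: weight = 11, length = 2, mean = 11/2 ≈ 5.500
Minimum mean = 2.000, attained e.g. along the cycle 0 → 0 with weight 2 and length 1. So λ(A) = 2/1 = 2.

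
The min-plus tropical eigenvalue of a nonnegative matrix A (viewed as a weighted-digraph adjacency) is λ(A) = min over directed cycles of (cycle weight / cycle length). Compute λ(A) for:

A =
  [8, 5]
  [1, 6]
λ(A) = 3

Enumerate directed cycles and compute their means (weight / length). Sample:
  cycle 0 → 0: weight = 8, length = 1, mean = 8/1 ≈ 8.000
  cycle 1 → 1: weight = 6, length = 1, mean = 6/1 ≈ 6.000
  cycle 0 → 1 → 0: weight = 6, length = 2, mean = 6/2 ≈ 3.000
  cycle 1 → 0 → 1: weight = 6, length = 2, mean = 6/2 ≈ 3.000
Minimum mean = 3.000, attained e.g. along the cycle 0 → 1 → 0 with weight 6 and length 2. So λ(A) = 6/2 = 3.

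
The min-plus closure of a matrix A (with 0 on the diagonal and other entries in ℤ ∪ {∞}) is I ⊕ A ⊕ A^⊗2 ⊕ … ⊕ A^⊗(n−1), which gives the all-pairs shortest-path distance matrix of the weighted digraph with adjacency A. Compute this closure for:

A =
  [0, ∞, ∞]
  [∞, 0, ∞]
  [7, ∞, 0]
Closure =
  [0, ∞, ∞]
  [∞, 0, ∞]
  [7, ∞, 0]

This is the Floyd-Warshall all-pairs shortest-path computation. For each intermediate vertex k = 0, 1, …, 2, update dist[i][j] ← min(dist[i][j], dist[i][k] + dist[k][j]). The final matrix gives, for each (i, j), the minimum total weight of any directed path from i to j (possibly empty when i = j).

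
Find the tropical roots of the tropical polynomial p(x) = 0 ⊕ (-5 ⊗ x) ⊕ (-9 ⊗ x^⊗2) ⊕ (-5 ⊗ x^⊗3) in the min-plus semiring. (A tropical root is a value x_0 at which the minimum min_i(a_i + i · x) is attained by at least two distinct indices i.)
Roots: {-4, 4, 5}

Each tropical root is a break point of the lower envelope of the lines y = a_i + i · x (there are 4 lines, with slopes 0, 1, ..., 3). Only the lines that attain the minimum somewhere contribute to roots; other lines are dominated. Here the surviving (envelope) indices are i = 3, i = 2, i = 1, i = 0.
Intersections between consecutive envelope lines give the roots: for adjacent envelope indices i < j the intersection is x = (a_i − a_j) / (j − i). Reading off the sorted break points: {-4, 4, 5}.
Verification: at each break x_0, at least two indices attain the minimum of min_i(a_i + i · x_0).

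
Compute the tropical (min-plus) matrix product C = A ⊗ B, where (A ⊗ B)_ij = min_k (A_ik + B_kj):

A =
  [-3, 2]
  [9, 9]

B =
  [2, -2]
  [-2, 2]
A ⊗ B =
  [-1, -5]
  [7, 7]

Apply the min-plus product entry-by-entry:
  C[0][0] = min over k of (A[0][0] + B[0][0] = -3 + 2 = -1, A[0][1] + B[1][0] = 2 + -2 = 0) = -1 (attained at k = 0)
  C[0][1] = min over k of (A[0][0] + B[0][1] = -3 + -2 = -5, A[0][1] + B[1][1] = 2 + 2 = 4) = -5 (attained at k = 0)
  C[1][0] = min over k of (A[1][0] + B[0][0] = 9 + 2 = 11, A[1][1] + B[1][0] = 9 + -2 = 7) = 7 (attained at k = 1)
  C[1][1] = min over k of (A[1][0] + B[0][1] = 9 + -2 = 7, A[1][1] + B[1][1] = 9 + 2 = 11) = 7 (attained at k = 0)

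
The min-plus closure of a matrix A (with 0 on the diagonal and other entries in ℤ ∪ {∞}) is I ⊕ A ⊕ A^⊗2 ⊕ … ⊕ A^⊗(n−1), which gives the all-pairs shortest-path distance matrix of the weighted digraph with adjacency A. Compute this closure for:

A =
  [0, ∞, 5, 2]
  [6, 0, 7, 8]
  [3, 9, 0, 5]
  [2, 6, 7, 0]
Closure =
  [0, 8, 5, 2]
  [6, 0, 7, 8]
  [3, 9, 0, 5]
  [2, 6, 7, 0]

This is the Floyd-Warshall all-pairs shortest-path computation. For each intermediate vertex k = 0, 1, …, 3, update dist[i][j] ← min(dist[i][j], dist[i][k] + dist[k][j]). The final matrix gives, for each (i, j), the minimum total weight of any directed path from i to j (possibly empty when i = j).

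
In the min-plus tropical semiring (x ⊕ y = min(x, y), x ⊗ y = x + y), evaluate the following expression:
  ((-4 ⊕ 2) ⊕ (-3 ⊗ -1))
((-4 ⊕ 2) ⊕ (-3 ⊗ -1)) = -4

Expand innermost to outermost. Recall ⊕ takes the minimum of its arguments and ⊗ takes their sum. Working out the expression ((-4 ⊕ 2) ⊕ (-3 ⊗ -1)) gives -4.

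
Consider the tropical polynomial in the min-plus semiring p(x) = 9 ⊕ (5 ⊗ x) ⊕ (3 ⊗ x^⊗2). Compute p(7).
p(7) = 9

A tropical monomial a ⊗ x^⊗i evaluates to a + i · x. Evaluating each term at x = 7:
  Term 0 contributes 9 + 0 · 7 = 9
  Term 1 contributes 5 + 1 · 7 = 12
  Term 2 contributes 3 + 2 · 7 = 17
p(7) = ⊕ of these = min[9, 12, 17] = 9.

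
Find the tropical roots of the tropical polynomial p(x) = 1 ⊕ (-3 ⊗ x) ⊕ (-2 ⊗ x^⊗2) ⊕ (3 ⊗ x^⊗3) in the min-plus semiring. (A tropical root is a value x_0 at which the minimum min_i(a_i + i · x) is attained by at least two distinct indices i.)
Roots: {-5, -1, 4}

Each tropical root is a break point of the lower envelope of the lines y = a_i + i · x (there are 4 lines, with slopes 0, 1, ..., 3). Only the lines that attain the minimum somewhere contribute to roots; other lines are dominated. Here the surviving (envelope) indices are i = 3, i = 2, i = 1, i = 0.
Intersections between consecutive envelope lines give the roots: for adjacent envelope indices i < j the intersection is x = (a_i − a_j) / (j − i). Reading off the sorted break points: {-5, -1, 4}.
Verification: at each break x_0, at least two indices attain the minimum of min_i(a_i + i · x_0).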